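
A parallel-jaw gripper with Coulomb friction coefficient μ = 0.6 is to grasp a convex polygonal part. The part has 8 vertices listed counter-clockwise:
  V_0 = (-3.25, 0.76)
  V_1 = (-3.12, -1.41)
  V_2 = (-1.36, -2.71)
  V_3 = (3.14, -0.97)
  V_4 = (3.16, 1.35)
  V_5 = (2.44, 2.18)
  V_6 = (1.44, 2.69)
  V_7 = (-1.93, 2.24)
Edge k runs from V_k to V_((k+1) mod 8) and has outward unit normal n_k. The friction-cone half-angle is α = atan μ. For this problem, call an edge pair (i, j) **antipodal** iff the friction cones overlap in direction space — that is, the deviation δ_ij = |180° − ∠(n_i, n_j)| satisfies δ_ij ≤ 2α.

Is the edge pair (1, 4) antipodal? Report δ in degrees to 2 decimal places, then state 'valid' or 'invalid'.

α = atan 0.6 = 30.96°;  2α = 61.93°
edge 1: e_1 = (+1.76, -1.30);  n_1 = (-0.5941, -0.8044)
edge 4: e_4 = (-0.72, +0.83);  n_4 = (+0.7554, +0.6553)
∠(n_1, n_4) = 167.39°
δ = |180° − 167.39°| = 12.61°
12.61° ≤ 2α = 61.93°  →  valid

δ = 12.61°, valid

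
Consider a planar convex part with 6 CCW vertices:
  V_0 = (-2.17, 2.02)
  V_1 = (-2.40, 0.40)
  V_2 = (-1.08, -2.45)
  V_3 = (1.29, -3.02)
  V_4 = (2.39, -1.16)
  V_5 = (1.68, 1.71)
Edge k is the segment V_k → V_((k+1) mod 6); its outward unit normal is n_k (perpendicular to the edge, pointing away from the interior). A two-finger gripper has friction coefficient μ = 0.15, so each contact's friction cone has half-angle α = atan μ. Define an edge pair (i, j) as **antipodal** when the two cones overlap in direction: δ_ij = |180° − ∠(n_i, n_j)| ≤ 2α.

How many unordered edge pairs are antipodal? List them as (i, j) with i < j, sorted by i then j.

α = atan 0.15 = 8.53°;  2α = 17.06°
n_0 = (-0.9901, +0.1406)
n_1 = (-0.9074, -0.4203)
n_2 = (-0.2338, -0.9723)
n_3 = (+0.8607, -0.5090)
n_4 = (+0.9707, +0.2401)
n_5 = (+0.0803, +0.9968)
  (0,1): δ = 147.07°  ·
  (0,2): δ = 95.44°  ·
  (0,3): δ = 22.52°  ·
  (0,4): δ = 21.98°  ·
  (0,5): δ = 93.48°  ·
  (1,2): δ = 128.37°  ·
  (1,3): δ = 55.45°  ·
  (1,4): δ = 10.96°  ✓
  (1,5): δ = 60.54°  ·
  (2,3): δ = 107.08°  ·
  (2,4): δ = 62.58°  ·
  (2,5): δ = 8.92°  ✓
  (3,4): δ = 135.50°  ·
  (3,5): δ = 64.00°  ·
  (4,5): δ = 108.50°  ·
antipodal pairs: 2

count = 2; pairs: (1,4), (2,5)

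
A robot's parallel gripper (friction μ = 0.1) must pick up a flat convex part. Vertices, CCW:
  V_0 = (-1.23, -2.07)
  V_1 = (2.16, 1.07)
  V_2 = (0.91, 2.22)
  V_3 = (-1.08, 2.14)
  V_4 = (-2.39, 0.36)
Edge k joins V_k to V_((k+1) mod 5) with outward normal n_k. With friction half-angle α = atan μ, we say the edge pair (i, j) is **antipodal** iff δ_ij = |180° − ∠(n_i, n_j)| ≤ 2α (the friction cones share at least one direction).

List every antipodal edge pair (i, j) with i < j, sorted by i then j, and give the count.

α = atan 0.1 = 5.71°;  2α = 11.42°
n_0 = (+0.6795, -0.7336)
n_1 = (+0.6771, +0.7359)
n_2 = (-0.0402, +0.9992)
n_3 = (-0.8054, +0.5927)
n_4 = (-0.9024, -0.4308)
  (0,1): δ = 85.42°  ·
  (0,2): δ = 40.51°  ·
  (0,3): δ = 10.84°  ✓
  (0,4): δ = 72.71°  ·
  (1,2): δ = 135.08°  ·
  (1,3): δ = 83.74°  ·
  (1,4): δ = 21.87°  ·
  (2,3): δ = 128.65°  ·
  (2,4): δ = 66.78°  ·
  (3,4): δ = 118.13°  ·
antipodal pairs: 1

count = 1; pairs: (0,3)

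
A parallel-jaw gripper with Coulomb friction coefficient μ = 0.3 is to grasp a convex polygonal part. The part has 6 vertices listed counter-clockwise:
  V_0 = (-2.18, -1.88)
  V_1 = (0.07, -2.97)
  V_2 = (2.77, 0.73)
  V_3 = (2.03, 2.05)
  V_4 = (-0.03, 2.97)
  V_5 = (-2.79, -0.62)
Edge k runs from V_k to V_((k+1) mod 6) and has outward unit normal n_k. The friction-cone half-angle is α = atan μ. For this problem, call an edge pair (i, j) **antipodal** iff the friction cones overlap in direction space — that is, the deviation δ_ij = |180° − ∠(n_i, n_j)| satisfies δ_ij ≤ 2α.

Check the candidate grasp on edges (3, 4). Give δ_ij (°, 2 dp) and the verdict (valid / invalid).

α = atan 0.3 = 16.70°;  2α = 33.40°
edge 3: e_3 = (-2.06, +0.92);  n_3 = (+0.4078, +0.9131)
edge 4: e_4 = (-2.76, -3.59);  n_4 = (-0.7928, +0.6095)
∠(n_3, n_4) = 76.51°
δ = |180° − 76.51°| = 103.49°
103.49° > 2α = 33.40°  →  invalid

δ = 103.49°, invalid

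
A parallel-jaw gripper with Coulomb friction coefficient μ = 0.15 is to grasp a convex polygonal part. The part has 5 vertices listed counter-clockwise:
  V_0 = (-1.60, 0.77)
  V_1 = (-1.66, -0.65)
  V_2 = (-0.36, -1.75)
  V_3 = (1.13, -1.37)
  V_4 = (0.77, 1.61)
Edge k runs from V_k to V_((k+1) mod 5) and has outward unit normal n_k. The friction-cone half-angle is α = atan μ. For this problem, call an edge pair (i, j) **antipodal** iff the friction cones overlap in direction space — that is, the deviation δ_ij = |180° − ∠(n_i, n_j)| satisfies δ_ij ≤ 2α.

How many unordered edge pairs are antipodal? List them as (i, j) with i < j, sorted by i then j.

α = atan 0.15 = 8.53°;  2α = 17.06°
n_0 = (-0.9991, +0.0422)
n_1 = (-0.6459, -0.7634)
n_2 = (+0.2471, -0.9690)
n_3 = (+0.9928, +0.1199)
n_4 = (-0.3341, +0.9425)
  (0,1): δ = 127.82°  ·
  (0,2): δ = 73.27°  ·
  (0,3): δ = 9.31°  ✓
  (0,4): δ = 111.94°  ·
  (1,2): δ = 125.46°  ·
  (1,3): δ = 42.88°  ·
  (1,4): δ = 59.75°  ·
  (2,3): δ = 97.42°  ·
  (2,4): δ = 5.21°  ✓
  (3,4): δ = 77.37°  ·
antipodal pairs: 2

count = 2; pairs: (0,3), (2,4)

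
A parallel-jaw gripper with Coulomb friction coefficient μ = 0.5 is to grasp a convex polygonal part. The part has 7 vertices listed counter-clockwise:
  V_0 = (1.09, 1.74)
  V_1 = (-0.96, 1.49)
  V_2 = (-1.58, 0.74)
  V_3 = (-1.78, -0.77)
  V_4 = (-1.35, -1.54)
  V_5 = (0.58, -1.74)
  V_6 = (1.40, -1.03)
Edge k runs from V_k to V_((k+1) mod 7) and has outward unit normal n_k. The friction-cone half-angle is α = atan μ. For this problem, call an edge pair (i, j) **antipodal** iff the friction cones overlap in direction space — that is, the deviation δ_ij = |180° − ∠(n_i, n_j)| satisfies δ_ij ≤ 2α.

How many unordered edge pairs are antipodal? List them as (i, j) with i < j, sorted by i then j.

α = atan 0.5 = 26.57°;  2α = 53.13°
n_0 = (-0.1211, +0.9926)
n_1 = (-0.7707, +0.6371)
n_2 = (-0.9913, +0.1313)
n_3 = (-0.8731, -0.4876)
n_4 = (-0.1031, -0.9947)
n_5 = (+0.6546, -0.7560)
n_6 = (+0.9938, +0.1112)
  (0,1): δ = 136.53°  ·
  (0,2): δ = 104.50°  ·
  (0,3): δ = 67.77°  ·
  (0,4): δ = 12.87°  ✓
  (0,5): δ = 33.93°  ✓
  (0,6): δ = 89.43°  ·
  (1,2): δ = 147.97°  ·
  (1,3): δ = 111.24°  ·
  (1,4): δ = 56.34°  ·
  (1,5): δ = 9.53°  ✓
  (1,6): δ = 45.96°  ✓
  (2,3): δ = 143.27°  ·
  (2,4): δ = 88.37°  ·
  (2,5): δ = 41.57°  ✓
  (2,6): δ = 13.93°  ✓
  (3,4): δ = 125.10°  ·
  (3,5): δ = 78.29°  ·
  (3,6): δ = 22.80°  ✓
  (4,5): δ = 133.20°  ·
  (4,6): δ = 77.70°  ·
  (5,6): δ = 124.50°  ·
antipodal pairs: 7

count = 7; pairs: (0,4), (0,5), (1,5), (1,6), (2,5), (2,6), (3,6)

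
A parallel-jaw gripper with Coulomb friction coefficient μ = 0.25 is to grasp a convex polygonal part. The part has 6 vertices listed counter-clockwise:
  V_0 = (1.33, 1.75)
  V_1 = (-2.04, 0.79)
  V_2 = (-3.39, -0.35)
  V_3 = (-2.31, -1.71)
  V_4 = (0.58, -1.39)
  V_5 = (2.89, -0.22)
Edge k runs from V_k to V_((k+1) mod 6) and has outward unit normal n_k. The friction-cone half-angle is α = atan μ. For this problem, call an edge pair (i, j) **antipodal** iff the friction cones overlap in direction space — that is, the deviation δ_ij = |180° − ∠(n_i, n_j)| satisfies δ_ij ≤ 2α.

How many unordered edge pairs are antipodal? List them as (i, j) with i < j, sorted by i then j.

count = 4; pairs: (0,3), (0,4), (1,4), (2,5)

α = atan 0.25 = 14.04°;  2α = 28.07°
n_0 = (-0.2740, +0.9617)
n_1 = (-0.6452, +0.7640)
n_2 = (-0.7831, -0.6219)
n_3 = (+0.1101, -0.9939)
n_4 = (+0.4518, -0.8921)
n_5 = (+0.7840, +0.6208)
  (0,1): δ = 155.72°  ·
  (0,2): δ = 67.45°  ·
  (0,3): δ = 9.58°  ✓
  (0,4): δ = 10.96°  ✓
  (0,5): δ = 112.47°  ·
  (1,2): δ = 91.73°  ·
  (1,3): δ = 33.86°  ·
  (1,4): δ = 13.32°  ✓
  (1,5): δ = 88.20°  ·
  (2,3): δ = 122.14°  ·
  (2,4): δ = 101.59°  ·
  (2,5): δ = 0.08°  ✓
  (3,4): δ = 159.46°  ·
  (3,5): δ = 57.94°  ·
  (4,5): δ = 78.49°  ·
antipodal pairs: 4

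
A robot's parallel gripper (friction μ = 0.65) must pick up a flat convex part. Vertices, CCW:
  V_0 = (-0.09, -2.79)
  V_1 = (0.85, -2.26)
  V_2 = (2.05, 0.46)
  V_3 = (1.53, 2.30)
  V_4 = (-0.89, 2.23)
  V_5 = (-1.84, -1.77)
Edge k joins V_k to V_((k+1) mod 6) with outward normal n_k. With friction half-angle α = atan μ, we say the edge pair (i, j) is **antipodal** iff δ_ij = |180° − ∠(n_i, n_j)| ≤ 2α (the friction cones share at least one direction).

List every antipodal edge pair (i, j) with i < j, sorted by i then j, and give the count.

count = 7; pairs: (0,3), (0,4), (1,3), (1,4), (2,4), (2,5), (3,5)

α = atan 0.65 = 33.02°;  2α = 66.05°
n_0 = (+0.4911, -0.8711)
n_1 = (+0.9149, -0.4036)
n_2 = (+0.9623, +0.2720)
n_3 = (-0.0289, +0.9996)
n_4 = (-0.9729, +0.2311)
n_5 = (-0.5036, -0.8640)
  (0,1): δ = 143.22°  ·
  (0,2): δ = 103.63°  ·
  (0,3): δ = 27.76°  ✓
  (0,4): δ = 47.22°  ✓
  (0,5): δ = 120.35°  ·
  (1,2): δ = 140.41°  ·
  (1,3): δ = 64.54°  ✓
  (1,4): δ = 10.45°  ✓
  (1,5): δ = 83.57°  ·
  (2,3): δ = 104.12°  ·
  (2,4): δ = 29.14°  ✓
  (2,5): δ = 43.98°  ✓
  (3,4): δ = 105.02°  ·
  (3,5): δ = 31.89°  ✓
  (4,5): δ = 106.88°  ·
antipodal pairs: 7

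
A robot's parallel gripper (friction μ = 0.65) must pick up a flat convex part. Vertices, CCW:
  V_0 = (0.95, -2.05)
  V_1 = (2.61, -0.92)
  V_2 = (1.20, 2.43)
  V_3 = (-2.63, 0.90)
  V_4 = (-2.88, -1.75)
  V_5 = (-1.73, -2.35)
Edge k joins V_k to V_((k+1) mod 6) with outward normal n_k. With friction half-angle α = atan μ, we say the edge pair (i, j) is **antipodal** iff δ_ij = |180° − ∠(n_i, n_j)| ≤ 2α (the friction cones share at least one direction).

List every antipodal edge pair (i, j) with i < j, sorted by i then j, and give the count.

α = atan 0.65 = 33.02°;  2α = 66.05°
n_0 = (+0.5627, -0.8266)
n_1 = (+0.9217, +0.3879)
n_2 = (-0.3710, +0.9286)
n_3 = (-0.9956, +0.0939)
n_4 = (-0.4626, -0.8866)
n_5 = (+0.1112, -0.9938)
  (0,1): δ = 101.42°  ·
  (0,2): δ = 12.47°  ✓
  (0,3): δ = 50.37°  ✓
  (0,4): δ = 118.20°  ·
  (0,5): δ = 152.14°  ·
  (1,2): δ = 91.05°  ·
  (1,3): δ = 28.22°  ✓
  (1,4): δ = 39.62°  ✓
  (1,5): δ = 73.56°  ·
  (2,3): δ = 117.16°  ·
  (2,4): δ = 49.33°  ✓
  (2,5): δ = 15.39°  ✓
  (3,4): δ = 112.16°  ·
  (3,5): δ = 78.22°  ·
  (4,5): δ = 146.06°  ·
antipodal pairs: 6

count = 6; pairs: (0,2), (0,3), (1,3), (1,4), (2,4), (2,5)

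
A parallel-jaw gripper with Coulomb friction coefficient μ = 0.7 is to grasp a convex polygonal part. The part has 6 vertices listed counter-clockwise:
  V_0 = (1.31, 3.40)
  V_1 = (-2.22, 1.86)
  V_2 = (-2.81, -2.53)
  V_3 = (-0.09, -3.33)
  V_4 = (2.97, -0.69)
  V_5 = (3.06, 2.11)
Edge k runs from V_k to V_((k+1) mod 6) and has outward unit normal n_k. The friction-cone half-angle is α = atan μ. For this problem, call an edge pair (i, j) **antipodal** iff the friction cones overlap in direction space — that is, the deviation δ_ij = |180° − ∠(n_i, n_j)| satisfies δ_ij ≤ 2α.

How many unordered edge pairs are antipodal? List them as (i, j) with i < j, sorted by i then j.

α = atan 0.7 = 34.99°;  2α = 69.98°
n_0 = (-0.3999, +0.9166)
n_1 = (-0.9911, +0.1332)
n_2 = (-0.2822, -0.9594)
n_3 = (+0.6532, -0.7572)
n_4 = (+0.9995, -0.0321)
n_5 = (+0.5934, +0.8049)
  (0,1): δ = 121.22°  ·
  (0,2): δ = 39.96°  ✓
  (0,3): δ = 17.22°  ✓
  (0,4): δ = 64.59°  ✓
  (0,5): δ = 120.03°  ·
  (1,2): δ = 98.74°  ·
  (1,3): δ = 41.56°  ✓
  (1,4): δ = 5.81°  ✓
  (1,5): δ = 61.26°  ✓
  (2,3): δ = 122.82°  ·
  (2,4): δ = 75.45°  ·
  (2,5): δ = 20.01°  ✓
  (3,4): δ = 132.63°  ·
  (3,5): δ = 77.18°  ·
  (4,5): δ = 124.55°  ·
antipodal pairs: 7

count = 7; pairs: (0,2), (0,3), (0,4), (1,3), (1,4), (1,5), (2,5)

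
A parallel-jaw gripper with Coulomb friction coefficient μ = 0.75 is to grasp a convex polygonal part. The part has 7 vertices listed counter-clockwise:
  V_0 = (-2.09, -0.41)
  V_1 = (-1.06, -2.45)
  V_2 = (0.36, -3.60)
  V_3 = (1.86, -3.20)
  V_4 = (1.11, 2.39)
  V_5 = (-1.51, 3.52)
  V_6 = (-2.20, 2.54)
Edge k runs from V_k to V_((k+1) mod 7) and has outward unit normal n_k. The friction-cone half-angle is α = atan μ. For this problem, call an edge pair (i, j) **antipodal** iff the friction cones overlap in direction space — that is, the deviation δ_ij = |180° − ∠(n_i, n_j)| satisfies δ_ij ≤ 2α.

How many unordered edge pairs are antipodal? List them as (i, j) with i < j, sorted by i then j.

α = atan 0.75 = 36.87°;  2α = 73.74°
n_0 = (-0.8927, -0.4507)
n_1 = (-0.6294, -0.7771)
n_2 = (+0.2577, -0.9662)
n_3 = (+0.9911, +0.1330)
n_4 = (+0.3960, +0.9182)
n_5 = (-0.8177, +0.5757)
n_6 = (-0.9993, -0.0373)
  (0,1): δ = 155.79°  ·
  (0,2): δ = 101.86°  ·
  (0,3): δ = 19.15°  ✓
  (0,4): δ = 39.88°  ✓
  (0,5): δ = 118.06°  ·
  (0,6): δ = 155.35°  ·
  (1,2): δ = 126.07°  ·
  (1,3): δ = 43.36°  ✓
  (1,4): δ = 15.67°  ✓
  (1,5): δ = 93.85°  ·
  (1,6): δ = 131.14°  ·
  (2,3): δ = 97.29°  ·
  (2,4): δ = 38.26°  ✓
  (2,5): δ = 39.92°  ✓
  (2,6): δ = 77.20°  ·
  (3,4): δ = 120.97°  ·
  (3,5): δ = 42.79°  ✓
  (3,6): δ = 5.51°  ✓
  (4,5): δ = 101.82°  ·
  (4,6): δ = 64.53°  ✓
  (5,6): δ = 142.72°  ·
antipodal pairs: 9

count = 9; pairs: (0,3), (0,4), (1,3), (1,4), (2,4), (2,5), (3,5), (3,6), (4,6)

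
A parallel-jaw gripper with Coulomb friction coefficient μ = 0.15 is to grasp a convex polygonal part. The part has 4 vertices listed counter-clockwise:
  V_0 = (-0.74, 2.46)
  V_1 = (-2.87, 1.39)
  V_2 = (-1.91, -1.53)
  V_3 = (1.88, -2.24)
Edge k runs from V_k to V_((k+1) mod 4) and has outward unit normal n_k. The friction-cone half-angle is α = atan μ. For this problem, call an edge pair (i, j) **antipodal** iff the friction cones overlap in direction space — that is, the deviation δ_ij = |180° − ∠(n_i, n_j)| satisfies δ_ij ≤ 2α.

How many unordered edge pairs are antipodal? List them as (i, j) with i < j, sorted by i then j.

α = atan 0.15 = 8.53°;  2α = 17.06°
n_0 = (-0.4489, +0.8936)
n_1 = (-0.9500, -0.3123)
n_2 = (-0.1841, -0.9829)
n_3 = (+0.8735, +0.4869)
  (0,1): δ = 98.47°  ·
  (0,2): δ = 37.28°  ·
  (0,3): δ = 92.46°  ·
  (1,2): δ = 118.81°  ·
  (1,3): δ = 10.94°  ✓
  (2,3): δ = 50.25°  ·
antipodal pairs: 1

count = 1; pairs: (1,3)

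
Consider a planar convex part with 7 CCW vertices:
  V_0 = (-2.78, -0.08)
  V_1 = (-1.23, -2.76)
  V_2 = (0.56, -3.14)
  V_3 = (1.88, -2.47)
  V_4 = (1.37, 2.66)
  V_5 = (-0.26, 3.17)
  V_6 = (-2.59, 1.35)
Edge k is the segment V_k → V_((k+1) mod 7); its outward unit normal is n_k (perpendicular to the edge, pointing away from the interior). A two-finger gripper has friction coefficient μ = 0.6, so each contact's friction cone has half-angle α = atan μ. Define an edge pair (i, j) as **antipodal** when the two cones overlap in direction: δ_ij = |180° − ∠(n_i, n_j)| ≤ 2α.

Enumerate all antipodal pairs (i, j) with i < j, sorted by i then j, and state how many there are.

α = atan 0.6 = 30.96°;  2α = 61.93°
n_0 = (-0.8656, -0.5007)
n_1 = (-0.2077, -0.9782)
n_2 = (+0.4526, -0.8917)
n_3 = (+0.9951, +0.0989)
n_4 = (+0.2986, +0.9544)
n_5 = (-0.6156, +0.7881)
n_6 = (-0.9913, +0.1317)
  (0,1): δ = 132.03°  ·
  (0,2): δ = 93.13°  ·
  (0,3): δ = 24.37°  ✓
  (0,4): δ = 42.58°  ✓
  (0,5): δ = 97.95°  ·
  (0,6): δ = 142.39°  ·
  (1,2): δ = 141.10°  ·
  (1,3): δ = 72.34°  ·
  (1,4): δ = 5.39°  ✓
  (1,5): δ = 49.98°  ✓
  (1,6): δ = 94.42°  ·
  (2,3): δ = 111.23°  ·
  (2,4): δ = 44.29°  ✓
  (2,5): δ = 11.08°  ✓
  (2,6): δ = 55.52°  ✓
  (3,4): δ = 113.05°  ·
  (3,5): δ = 57.68°  ✓
  (3,6): δ = 13.25°  ✓
  (4,5): δ = 124.63°  ·
  (4,6): δ = 80.19°  ·
  (5,6): δ = 135.56°  ·
antipodal pairs: 9

count = 9; pairs: (0,3), (0,4), (1,4), (1,5), (2,4), (2,5), (2,6), (3,5), (3,6)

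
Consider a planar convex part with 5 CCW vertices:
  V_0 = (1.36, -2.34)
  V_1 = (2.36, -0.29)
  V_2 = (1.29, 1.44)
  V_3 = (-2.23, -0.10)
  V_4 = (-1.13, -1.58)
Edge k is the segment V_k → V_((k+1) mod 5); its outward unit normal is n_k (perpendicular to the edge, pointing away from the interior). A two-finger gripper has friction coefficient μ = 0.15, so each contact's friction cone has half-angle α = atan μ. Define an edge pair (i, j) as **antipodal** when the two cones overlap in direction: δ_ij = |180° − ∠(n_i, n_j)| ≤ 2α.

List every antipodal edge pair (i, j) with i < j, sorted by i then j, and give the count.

α = atan 0.15 = 8.53°;  2α = 17.06°
n_0 = (+0.8988, -0.4384)
n_1 = (+0.8505, +0.5260)
n_2 = (-0.4008, +0.9162)
n_3 = (-0.8026, -0.5965)
n_4 = (-0.2919, -0.9564)
  (0,1): δ = 122.26°  ·
  (0,2): δ = 40.37°  ·
  (0,3): δ = 62.62°  ·
  (0,4): δ = 99.03°  ·
  (1,2): δ = 98.11°  ·
  (1,3): δ = 4.88°  ✓
  (1,4): δ = 41.29°  ·
  (2,3): δ = 77.01°  ·
  (2,4): δ = 40.60°  ·
  (3,4): δ = 143.59°  ·
antipodal pairs: 1

count = 1; pairs: (1,3)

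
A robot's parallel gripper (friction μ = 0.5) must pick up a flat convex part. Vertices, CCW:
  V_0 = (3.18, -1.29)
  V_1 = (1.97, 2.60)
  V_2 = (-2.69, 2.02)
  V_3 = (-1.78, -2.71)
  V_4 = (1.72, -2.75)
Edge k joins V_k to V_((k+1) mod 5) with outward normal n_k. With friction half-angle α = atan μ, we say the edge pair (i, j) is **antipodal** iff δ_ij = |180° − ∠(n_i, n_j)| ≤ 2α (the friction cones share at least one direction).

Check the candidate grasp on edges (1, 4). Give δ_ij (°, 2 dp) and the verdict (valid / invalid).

α = atan 0.5 = 26.57°;  2α = 53.13°
edge 1: e_1 = (-4.66, -0.58);  n_1 = (-0.1235, +0.9923)
edge 4: e_4 = (+1.46, +1.46);  n_4 = (+0.7071, -0.7071)
∠(n_1, n_4) = 142.09°
δ = |180° − 142.09°| = 37.91°
37.91° ≤ 2α = 53.13°  →  valid

δ = 37.91°, valid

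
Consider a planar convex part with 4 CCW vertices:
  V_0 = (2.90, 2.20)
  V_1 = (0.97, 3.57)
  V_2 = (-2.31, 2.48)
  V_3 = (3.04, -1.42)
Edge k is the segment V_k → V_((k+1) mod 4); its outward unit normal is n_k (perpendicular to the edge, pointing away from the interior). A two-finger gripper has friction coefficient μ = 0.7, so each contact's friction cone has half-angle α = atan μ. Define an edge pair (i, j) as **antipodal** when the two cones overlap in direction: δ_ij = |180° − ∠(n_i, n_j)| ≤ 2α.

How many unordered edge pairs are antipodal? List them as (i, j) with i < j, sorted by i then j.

α = atan 0.7 = 34.99°;  2α = 69.98°
n_0 = (+0.5788, +0.8154)
n_1 = (-0.3154, +0.9490)
n_2 = (-0.5891, -0.8081)
n_3 = (+0.9993, +0.0386)
  (0,1): δ = 126.25°  ·
  (0,2): δ = 0.72°  ✓
  (0,3): δ = 127.58°  ·
  (1,2): δ = 54.47°  ✓
  (1,3): δ = 73.83°  ·
  (2,3): δ = 51.69°  ✓
antipodal pairs: 3

count = 3; pairs: (0,2), (1,2), (2,3)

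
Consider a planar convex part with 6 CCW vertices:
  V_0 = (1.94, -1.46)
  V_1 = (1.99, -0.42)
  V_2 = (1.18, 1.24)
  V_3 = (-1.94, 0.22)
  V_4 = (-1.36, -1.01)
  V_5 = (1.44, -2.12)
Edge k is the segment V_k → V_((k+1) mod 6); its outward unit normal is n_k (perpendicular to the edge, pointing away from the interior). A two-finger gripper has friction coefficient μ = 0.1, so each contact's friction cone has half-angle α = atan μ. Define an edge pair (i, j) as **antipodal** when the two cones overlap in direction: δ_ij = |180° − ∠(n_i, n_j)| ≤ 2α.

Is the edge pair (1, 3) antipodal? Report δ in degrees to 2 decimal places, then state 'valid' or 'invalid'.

δ = 0.76°, valid

α = atan 0.1 = 5.71°;  2α = 11.42°
edge 1: e_1 = (-0.81, +1.66);  n_1 = (+0.8987, +0.4385)
edge 3: e_3 = (+0.58, -1.23);  n_3 = (-0.9045, -0.4265)
∠(n_1, n_3) = 179.24°
δ = |180° − 179.24°| = 0.76°
0.76° ≤ 2α = 11.42°  →  valid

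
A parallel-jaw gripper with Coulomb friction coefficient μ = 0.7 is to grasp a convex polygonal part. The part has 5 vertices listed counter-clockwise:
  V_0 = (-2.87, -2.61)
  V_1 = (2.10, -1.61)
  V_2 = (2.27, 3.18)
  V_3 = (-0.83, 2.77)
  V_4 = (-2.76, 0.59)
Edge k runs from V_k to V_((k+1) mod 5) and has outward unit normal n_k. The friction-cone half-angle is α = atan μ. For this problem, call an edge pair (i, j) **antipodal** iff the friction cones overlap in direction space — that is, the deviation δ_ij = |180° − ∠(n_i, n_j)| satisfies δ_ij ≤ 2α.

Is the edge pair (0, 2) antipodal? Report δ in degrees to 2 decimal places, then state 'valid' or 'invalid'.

α = atan 0.7 = 34.99°;  2α = 69.98°
edge 0: e_0 = (+4.97, +1.00);  n_0 = (+0.1973, -0.9804)
edge 2: e_2 = (-3.10, -0.41);  n_2 = (-0.1311, +0.9914)
∠(n_0, n_2) = 176.16°
δ = |180° − 176.16°| = 3.84°
3.84° ≤ 2α = 69.98°  →  valid

δ = 3.84°, valid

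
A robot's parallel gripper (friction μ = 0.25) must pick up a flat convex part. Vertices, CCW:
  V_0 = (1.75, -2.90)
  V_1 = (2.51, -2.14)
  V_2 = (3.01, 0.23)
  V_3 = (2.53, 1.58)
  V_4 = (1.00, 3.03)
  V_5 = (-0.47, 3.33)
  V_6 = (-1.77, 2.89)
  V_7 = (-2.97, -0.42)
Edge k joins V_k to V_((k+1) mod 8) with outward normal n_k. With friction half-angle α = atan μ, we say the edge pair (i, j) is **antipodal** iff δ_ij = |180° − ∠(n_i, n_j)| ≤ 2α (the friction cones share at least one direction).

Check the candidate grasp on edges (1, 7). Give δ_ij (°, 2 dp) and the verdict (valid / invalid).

α = atan 0.25 = 14.04°;  2α = 28.07°
edge 1: e_1 = (+0.50, +2.37);  n_1 = (+0.9785, -0.2064)
edge 7: e_7 = (+4.72, -2.48);  n_7 = (-0.4651, -0.8852)
∠(n_1, n_7) = 105.81°
δ = |180° − 105.81°| = 74.19°
74.19° > 2α = 28.07°  →  invalid

δ = 74.19°, invalid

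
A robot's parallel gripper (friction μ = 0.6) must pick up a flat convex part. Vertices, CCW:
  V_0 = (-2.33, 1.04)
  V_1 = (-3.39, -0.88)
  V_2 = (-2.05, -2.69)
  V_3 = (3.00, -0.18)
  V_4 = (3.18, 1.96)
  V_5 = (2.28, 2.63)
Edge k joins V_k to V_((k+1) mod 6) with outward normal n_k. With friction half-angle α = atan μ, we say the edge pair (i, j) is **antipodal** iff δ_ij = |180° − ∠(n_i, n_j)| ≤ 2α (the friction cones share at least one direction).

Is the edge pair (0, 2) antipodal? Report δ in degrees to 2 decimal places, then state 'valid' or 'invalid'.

δ = 34.67°, valid

α = atan 0.6 = 30.96°;  2α = 61.93°
edge 0: e_0 = (-1.06, -1.92);  n_0 = (-0.8754, +0.4833)
edge 2: e_2 = (+5.05, +2.51);  n_2 = (+0.4451, -0.8955)
∠(n_0, n_2) = 145.33°
δ = |180° − 145.33°| = 34.67°
34.67° ≤ 2α = 61.93°  →  valid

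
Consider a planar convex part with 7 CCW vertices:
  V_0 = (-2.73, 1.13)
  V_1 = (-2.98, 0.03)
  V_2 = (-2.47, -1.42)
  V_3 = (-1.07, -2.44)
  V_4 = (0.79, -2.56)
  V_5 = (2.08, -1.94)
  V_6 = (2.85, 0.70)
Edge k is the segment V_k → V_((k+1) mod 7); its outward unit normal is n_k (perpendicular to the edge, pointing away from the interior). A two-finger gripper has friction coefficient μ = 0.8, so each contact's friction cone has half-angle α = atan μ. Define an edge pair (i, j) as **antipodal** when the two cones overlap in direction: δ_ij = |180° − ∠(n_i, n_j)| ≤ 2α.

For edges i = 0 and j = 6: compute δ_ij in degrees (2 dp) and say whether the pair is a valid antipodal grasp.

α = atan 0.8 = 38.66°;  2α = 77.32°
edge 0: e_0 = (-0.25, -1.10);  n_0 = (-0.9751, +0.2216)
edge 6: e_6 = (-5.58, +0.43);  n_6 = (+0.0768, +0.9970)
∠(n_0, n_6) = 81.60°
δ = |180° − 81.60°| = 98.40°
98.40° > 2α = 77.32°  →  invalid

δ = 98.40°, invalid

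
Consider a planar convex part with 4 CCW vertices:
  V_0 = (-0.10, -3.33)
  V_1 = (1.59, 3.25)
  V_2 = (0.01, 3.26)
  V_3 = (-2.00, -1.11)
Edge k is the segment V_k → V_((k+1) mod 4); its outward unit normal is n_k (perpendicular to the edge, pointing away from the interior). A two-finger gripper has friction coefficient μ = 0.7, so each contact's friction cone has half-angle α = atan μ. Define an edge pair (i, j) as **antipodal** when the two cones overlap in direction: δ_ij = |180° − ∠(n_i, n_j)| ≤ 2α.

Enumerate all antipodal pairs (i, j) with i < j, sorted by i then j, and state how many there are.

count = 3; pairs: (0,2), (0,3), (1,3)

α = atan 0.7 = 34.99°;  2α = 69.98°
n_0 = (+0.9686, -0.2488)
n_1 = (+0.0063, +1.0000)
n_2 = (-0.9085, +0.4179)
n_3 = (-0.7597, -0.6502)
  (0,1): δ = 75.96°  ·
  (0,2): δ = 10.30°  ✓
  (0,3): δ = 54.96°  ✓
  (1,2): δ = 114.34°  ·
  (1,3): δ = 49.08°  ✓
  (2,3): δ = 114.74°  ·
antipodal pairs: 3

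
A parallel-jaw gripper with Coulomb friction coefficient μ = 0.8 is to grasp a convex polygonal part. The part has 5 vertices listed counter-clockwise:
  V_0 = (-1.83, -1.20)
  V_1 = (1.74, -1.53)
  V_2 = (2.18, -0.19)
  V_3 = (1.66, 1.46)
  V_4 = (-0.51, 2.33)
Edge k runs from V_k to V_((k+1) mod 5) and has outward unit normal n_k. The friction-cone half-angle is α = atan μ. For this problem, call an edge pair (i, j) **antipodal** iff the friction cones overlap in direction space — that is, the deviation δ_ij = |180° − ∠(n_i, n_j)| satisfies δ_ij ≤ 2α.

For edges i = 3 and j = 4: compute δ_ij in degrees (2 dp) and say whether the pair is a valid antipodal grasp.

α = atan 0.8 = 38.66°;  2α = 77.32°
edge 3: e_3 = (-2.17, +0.87);  n_3 = (+0.3721, +0.9282)
edge 4: e_4 = (-1.32, -3.53);  n_4 = (-0.9367, +0.3503)
∠(n_3, n_4) = 91.34°
δ = |180° − 91.34°| = 88.66°
88.66° > 2α = 77.32°  →  invalid

δ = 88.66°, invalid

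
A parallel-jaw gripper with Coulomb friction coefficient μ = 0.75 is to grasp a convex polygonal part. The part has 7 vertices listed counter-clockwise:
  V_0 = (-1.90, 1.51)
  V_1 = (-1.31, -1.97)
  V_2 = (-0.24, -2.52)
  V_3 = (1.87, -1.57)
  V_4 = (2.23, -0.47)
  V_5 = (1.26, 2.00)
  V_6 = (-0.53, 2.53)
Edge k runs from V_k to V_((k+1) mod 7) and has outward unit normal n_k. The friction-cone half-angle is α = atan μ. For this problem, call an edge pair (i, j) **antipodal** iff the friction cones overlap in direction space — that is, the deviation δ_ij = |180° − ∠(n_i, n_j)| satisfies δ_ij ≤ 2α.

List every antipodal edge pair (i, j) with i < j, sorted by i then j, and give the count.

count = 9; pairs: (0,3), (0,4), (0,5), (1,4), (1,5), (1,6), (2,5), (2,6), (3,6)

α = atan 0.75 = 36.87°;  2α = 73.74°
n_0 = (-0.9859, -0.1672)
n_1 = (-0.4572, -0.8894)
n_2 = (+0.4105, -0.9118)
n_3 = (+0.9504, -0.3110)
n_4 = (+0.9308, +0.3655)
n_5 = (+0.2839, +0.9589)
n_6 = (-0.5972, +0.8021)
  (0,1): δ = 126.83°  ·
  (0,2): δ = 75.38°  ·
  (0,3): δ = 27.74°  ✓
  (0,4): δ = 11.82°  ✓
  (0,5): δ = 63.88°  ✓
  (0,6): δ = 117.05°  ·
  (1,2): δ = 128.56°  ·
  (1,3): δ = 80.92°  ·
  (1,4): δ = 41.36°  ✓
  (1,5): δ = 10.71°  ✓
  (1,6): δ = 63.87°  ✓
  (2,3): δ = 132.36°  ·
  (2,4): δ = 92.80°  ·
  (2,5): δ = 40.73°  ✓
  (2,6): δ = 12.43°  ✓
  (3,4): δ = 140.44°  ·
  (3,5): δ = 88.37°  ·
  (3,6): δ = 35.21°  ✓
  (4,5): δ = 127.93°  ·
  (4,6): δ = 74.77°  ·
  (5,6): δ = 126.84°  ·
antipodal pairs: 9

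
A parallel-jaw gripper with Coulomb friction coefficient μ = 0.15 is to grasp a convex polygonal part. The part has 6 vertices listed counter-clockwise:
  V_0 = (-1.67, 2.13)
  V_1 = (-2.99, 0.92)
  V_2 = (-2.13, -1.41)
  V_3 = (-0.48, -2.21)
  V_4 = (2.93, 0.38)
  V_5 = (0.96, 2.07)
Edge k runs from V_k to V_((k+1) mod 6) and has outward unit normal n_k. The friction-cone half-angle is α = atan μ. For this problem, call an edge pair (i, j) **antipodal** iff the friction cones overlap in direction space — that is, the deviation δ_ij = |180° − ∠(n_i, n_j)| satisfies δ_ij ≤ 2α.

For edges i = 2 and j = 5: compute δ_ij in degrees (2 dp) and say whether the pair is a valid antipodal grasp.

α = atan 0.15 = 8.53°;  2α = 17.06°
edge 2: e_2 = (+1.65, -0.80);  n_2 = (-0.4363, -0.8998)
edge 5: e_5 = (-2.63, +0.06);  n_5 = (+0.0228, +0.9997)
∠(n_2, n_5) = 155.44°
δ = |180° − 155.44°| = 24.56°
24.56° > 2α = 17.06°  →  invalid

δ = 24.56°, invalid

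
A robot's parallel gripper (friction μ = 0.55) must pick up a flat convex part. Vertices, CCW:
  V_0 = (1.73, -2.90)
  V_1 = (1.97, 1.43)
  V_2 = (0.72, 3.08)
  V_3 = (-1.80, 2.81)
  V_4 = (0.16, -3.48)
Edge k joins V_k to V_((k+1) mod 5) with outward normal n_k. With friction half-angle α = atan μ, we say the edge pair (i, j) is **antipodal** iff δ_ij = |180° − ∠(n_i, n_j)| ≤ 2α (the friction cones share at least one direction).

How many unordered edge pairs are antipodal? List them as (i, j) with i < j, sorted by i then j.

count = 3; pairs: (0,3), (1,3), (2,4)

α = atan 0.55 = 28.81°;  2α = 57.62°
n_0 = (+0.9985, -0.0553)
n_1 = (+0.7971, +0.6039)
n_2 = (-0.1065, +0.9943)
n_3 = (-0.9547, -0.2975)
n_4 = (+0.3465, -0.9380)
  (0,1): δ = 139.68°  ·
  (0,2): δ = 80.71°  ·
  (0,3): δ = 20.48°  ✓
  (0,4): δ = 113.45°  ·
  (1,2): δ = 121.03°  ·
  (1,3): δ = 19.84°  ✓
  (1,4): δ = 73.13°  ·
  (2,3): δ = 78.81°  ·
  (2,4): δ = 14.16°  ✓
  (3,4): δ = 87.03°  ·
antipodal pairs: 3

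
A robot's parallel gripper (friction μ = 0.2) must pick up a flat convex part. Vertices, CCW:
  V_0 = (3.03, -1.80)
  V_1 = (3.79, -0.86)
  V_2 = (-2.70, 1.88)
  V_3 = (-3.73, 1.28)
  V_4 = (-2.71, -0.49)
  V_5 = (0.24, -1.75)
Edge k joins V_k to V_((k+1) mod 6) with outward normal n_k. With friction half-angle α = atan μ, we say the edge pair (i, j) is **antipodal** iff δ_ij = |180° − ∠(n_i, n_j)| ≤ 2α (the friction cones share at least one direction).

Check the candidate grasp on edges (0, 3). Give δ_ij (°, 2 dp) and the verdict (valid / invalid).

α = atan 0.2 = 11.31°;  2α = 22.62°
edge 0: e_0 = (+0.76, +0.94);  n_0 = (+0.7776, -0.6287)
edge 3: e_3 = (+1.02, -1.77);  n_3 = (-0.8664, -0.4993)
∠(n_0, n_3) = 111.09°
δ = |180° − 111.09°| = 68.91°
68.91° > 2α = 22.62°  →  invalid

δ = 68.91°, invalid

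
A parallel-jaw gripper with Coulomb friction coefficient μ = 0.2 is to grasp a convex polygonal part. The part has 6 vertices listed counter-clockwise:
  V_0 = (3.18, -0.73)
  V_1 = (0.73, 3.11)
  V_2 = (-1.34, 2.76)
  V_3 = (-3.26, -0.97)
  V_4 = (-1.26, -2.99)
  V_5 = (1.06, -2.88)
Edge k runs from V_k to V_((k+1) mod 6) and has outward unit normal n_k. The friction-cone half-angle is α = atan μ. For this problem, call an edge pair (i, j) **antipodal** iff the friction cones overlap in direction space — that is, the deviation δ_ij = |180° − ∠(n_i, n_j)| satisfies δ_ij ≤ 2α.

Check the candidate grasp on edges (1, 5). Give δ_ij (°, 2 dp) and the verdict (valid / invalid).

δ = 35.81°, invalid

α = atan 0.2 = 11.31°;  2α = 22.62°
edge 1: e_1 = (-2.07, -0.35);  n_1 = (-0.1667, +0.9860)
edge 5: e_5 = (+2.12, +2.15);  n_5 = (+0.7121, -0.7021)
∠(n_1, n_5) = 144.19°
δ = |180° − 144.19°| = 35.81°
35.81° > 2α = 22.62°  →  invalid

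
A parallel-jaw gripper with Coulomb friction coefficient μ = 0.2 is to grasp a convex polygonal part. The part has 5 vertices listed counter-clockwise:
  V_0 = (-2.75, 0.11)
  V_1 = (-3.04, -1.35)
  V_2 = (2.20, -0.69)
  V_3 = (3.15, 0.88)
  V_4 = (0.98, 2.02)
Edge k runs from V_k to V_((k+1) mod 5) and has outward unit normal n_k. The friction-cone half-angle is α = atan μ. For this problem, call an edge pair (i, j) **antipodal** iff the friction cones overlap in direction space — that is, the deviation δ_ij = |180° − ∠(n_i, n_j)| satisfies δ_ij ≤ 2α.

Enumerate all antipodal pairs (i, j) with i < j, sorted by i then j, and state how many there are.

α = atan 0.2 = 11.31°;  2α = 22.62°
n_0 = (-0.9808, +0.1948)
n_1 = (+0.1250, -0.9922)
n_2 = (+0.8556, -0.5177)
n_3 = (+0.4651, +0.8853)
n_4 = (-0.4558, +0.8901)
  (0,1): δ = 71.59°  ·
  (0,2): δ = 19.94°  ✓
  (0,3): δ = 73.52°  ·
  (0,4): δ = 128.35°  ·
  (1,2): δ = 128.36°  ·
  (1,3): δ = 34.89°  ·
  (1,4): δ = 19.94°  ✓
  (2,3): δ = 86.54°  ·
  (2,4): δ = 31.71°  ·
  (3,4): δ = 125.17°  ·
antipodal pairs: 2

count = 2; pairs: (0,2), (1,4)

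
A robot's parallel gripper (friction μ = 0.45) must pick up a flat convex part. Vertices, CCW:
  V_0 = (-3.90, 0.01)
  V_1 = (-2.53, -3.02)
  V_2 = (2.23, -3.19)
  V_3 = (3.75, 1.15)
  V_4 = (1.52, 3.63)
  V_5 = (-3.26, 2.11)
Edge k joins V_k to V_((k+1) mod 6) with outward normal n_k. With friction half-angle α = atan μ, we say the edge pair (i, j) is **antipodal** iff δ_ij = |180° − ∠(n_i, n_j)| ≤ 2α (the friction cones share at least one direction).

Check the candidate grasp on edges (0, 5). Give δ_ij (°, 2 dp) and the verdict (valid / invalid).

δ = 138.72°, invalid

α = atan 0.45 = 24.23°;  2α = 48.46°
edge 0: e_0 = (+1.37, -3.03);  n_0 = (-0.9112, -0.4120)
edge 5: e_5 = (-0.64, -2.10);  n_5 = (-0.9566, +0.2915)
∠(n_0, n_5) = 41.28°
δ = |180° − 41.28°| = 138.72°
138.72° > 2α = 48.46°  →  invalid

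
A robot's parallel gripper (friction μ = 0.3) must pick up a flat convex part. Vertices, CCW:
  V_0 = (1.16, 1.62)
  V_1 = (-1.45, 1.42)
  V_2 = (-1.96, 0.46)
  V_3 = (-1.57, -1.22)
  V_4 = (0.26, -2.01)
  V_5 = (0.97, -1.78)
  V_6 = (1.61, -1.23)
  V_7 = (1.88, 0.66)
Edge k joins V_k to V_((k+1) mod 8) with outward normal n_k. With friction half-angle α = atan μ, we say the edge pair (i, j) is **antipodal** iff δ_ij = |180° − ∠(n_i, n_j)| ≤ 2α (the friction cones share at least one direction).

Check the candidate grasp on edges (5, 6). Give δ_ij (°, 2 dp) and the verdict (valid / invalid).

δ = 138.81°, invalid

α = atan 0.3 = 16.70°;  2α = 33.40°
edge 5: e_5 = (+0.64, +0.55);  n_5 = (+0.6518, -0.7584)
edge 6: e_6 = (+0.27, +1.89);  n_6 = (+0.9899, -0.1414)
∠(n_5, n_6) = 41.19°
δ = |180° − 41.19°| = 138.81°
138.81° > 2α = 33.40°  →  invalid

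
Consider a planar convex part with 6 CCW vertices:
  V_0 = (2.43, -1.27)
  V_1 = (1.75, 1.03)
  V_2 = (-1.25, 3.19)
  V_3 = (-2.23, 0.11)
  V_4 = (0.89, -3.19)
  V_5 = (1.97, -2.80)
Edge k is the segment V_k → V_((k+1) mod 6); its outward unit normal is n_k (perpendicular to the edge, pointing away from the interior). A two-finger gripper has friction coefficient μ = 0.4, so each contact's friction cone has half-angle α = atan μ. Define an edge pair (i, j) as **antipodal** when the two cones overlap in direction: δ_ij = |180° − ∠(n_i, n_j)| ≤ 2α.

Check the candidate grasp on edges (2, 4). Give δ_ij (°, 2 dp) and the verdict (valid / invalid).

α = atan 0.4 = 21.80°;  2α = 43.60°
edge 2: e_2 = (-0.98, -3.08);  n_2 = (-0.9529, +0.3032)
edge 4: e_4 = (+1.08, +0.39);  n_4 = (+0.3396, -0.9406)
∠(n_2, n_4) = 127.51°
δ = |180° − 127.51°| = 52.49°
52.49° > 2α = 43.60°  →  invalid

δ = 52.49°, invalid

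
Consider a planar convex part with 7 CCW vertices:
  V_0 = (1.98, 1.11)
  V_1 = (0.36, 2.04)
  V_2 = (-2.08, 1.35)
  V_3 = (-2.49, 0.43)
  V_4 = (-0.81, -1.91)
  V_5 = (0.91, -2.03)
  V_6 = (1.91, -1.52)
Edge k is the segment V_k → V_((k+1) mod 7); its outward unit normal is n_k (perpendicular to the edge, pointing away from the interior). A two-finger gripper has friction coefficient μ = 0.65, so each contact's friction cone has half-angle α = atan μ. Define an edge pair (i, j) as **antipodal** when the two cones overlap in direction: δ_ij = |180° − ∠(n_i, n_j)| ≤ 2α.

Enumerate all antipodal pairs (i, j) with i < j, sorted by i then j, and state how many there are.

α = atan 0.65 = 33.02°;  2α = 66.05°
n_0 = (+0.4979, +0.8673)
n_1 = (-0.2721, +0.9623)
n_2 = (-0.9134, +0.4071)
n_3 = (-0.8123, -0.5832)
n_4 = (-0.0696, -0.9976)
n_5 = (+0.4543, -0.8908)
n_6 = (+0.9996, -0.0266)
  (0,1): δ = 134.35°  ·
  (0,2): δ = 84.16°  ·
  (0,3): δ = 24.46°  ✓
  (0,4): δ = 25.87°  ✓
  (0,5): δ = 56.88°  ✓
  (0,6): δ = 118.33°  ·
  (1,2): δ = 129.81°  ·
  (1,3): δ = 70.11°  ·
  (1,4): δ = 19.78°  ✓
  (1,5): δ = 11.23°  ✓
  (1,6): δ = 72.69°  ·
  (2,3): δ = 120.30°  ·
  (2,4): δ = 69.97°  ·
  (2,5): δ = 38.96°  ✓
  (2,6): δ = 22.50°  ✓
  (3,4): δ = 129.67°  ·
  (3,5): δ = 98.65°  ·
  (3,6): δ = 37.20°  ✓
  (4,5): δ = 148.99°  ·
  (4,6): δ = 87.53°  ·
  (5,6): δ = 118.55°  ·
antipodal pairs: 8

count = 8; pairs: (0,3), (0,4), (0,5), (1,4), (1,5), (2,5), (2,6), (3,6)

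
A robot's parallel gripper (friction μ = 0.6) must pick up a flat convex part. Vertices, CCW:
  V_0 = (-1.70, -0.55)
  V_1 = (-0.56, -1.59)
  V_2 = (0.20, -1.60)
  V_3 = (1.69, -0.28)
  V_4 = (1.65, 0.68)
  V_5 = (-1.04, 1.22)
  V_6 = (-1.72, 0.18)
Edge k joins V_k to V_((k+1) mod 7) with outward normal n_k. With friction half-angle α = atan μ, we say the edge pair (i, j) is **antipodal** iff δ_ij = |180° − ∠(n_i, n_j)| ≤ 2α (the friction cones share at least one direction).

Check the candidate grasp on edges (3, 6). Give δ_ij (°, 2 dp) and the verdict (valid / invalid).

α = atan 0.6 = 30.96°;  2α = 61.93°
edge 3: e_3 = (-0.04, +0.96);  n_3 = (+0.9991, +0.0416)
edge 6: e_6 = (+0.02, -0.73);  n_6 = (-0.9996, -0.0274)
∠(n_3, n_6) = 179.18°
δ = |180° − 179.18°| = 0.82°
0.82° ≤ 2α = 61.93°  →  valid

δ = 0.82°, valid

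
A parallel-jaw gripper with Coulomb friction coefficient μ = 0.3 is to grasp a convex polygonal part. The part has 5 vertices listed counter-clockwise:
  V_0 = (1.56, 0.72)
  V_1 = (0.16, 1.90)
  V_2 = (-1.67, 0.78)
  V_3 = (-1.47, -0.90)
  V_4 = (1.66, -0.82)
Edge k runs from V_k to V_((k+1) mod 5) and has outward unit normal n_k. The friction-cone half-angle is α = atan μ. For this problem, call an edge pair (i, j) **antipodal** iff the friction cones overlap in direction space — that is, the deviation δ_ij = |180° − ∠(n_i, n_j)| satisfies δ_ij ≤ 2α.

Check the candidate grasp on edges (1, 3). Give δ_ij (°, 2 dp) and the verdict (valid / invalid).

δ = 30.00°, valid

α = atan 0.3 = 16.70°;  2α = 33.40°
edge 1: e_1 = (-1.83, -1.12);  n_1 = (-0.5220, +0.8529)
edge 3: e_3 = (+3.13, +0.08);  n_3 = (+0.0256, -0.9997)
∠(n_1, n_3) = 150.00°
δ = |180° − 150.00°| = 30.00°
30.00° ≤ 2α = 33.40°  →  valid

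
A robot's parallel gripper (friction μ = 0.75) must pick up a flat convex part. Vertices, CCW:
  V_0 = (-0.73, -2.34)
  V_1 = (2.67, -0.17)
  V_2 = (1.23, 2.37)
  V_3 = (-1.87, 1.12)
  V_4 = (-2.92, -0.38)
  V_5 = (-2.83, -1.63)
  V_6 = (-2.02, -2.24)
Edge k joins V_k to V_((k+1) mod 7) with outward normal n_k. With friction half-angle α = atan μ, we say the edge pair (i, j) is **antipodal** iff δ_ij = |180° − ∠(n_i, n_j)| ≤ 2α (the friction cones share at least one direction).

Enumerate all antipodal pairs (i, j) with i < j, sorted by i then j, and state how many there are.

count = 10; pairs: (0,2), (0,3), (0,4), (1,3), (1,4), (1,5), (1,6), (2,5), (2,6), (3,6)

α = atan 0.75 = 36.87°;  2α = 73.74°
n_0 = (+0.5380, -0.8429)
n_1 = (+0.8699, +0.4932)
n_2 = (-0.3740, +0.9274)
n_3 = (-0.8192, +0.5735)
n_4 = (-0.9974, -0.0718)
n_5 = (-0.6016, -0.7988)
n_6 = (-0.0773, -0.9970)
  (0,1): δ = 93.00°  ·
  (0,2): δ = 10.59°  ✓
  (0,3): δ = 22.46°  ✓
  (0,4): δ = 61.57°  ✓
  (0,5): δ = 110.47°  ·
  (0,6): δ = 143.02°  ·
  (1,2): δ = 97.59°  ·
  (1,3): δ = 64.54°  ✓
  (1,4): δ = 25.43°  ✓
  (1,5): δ = 23.47°  ✓
  (1,6): δ = 56.02°  ✓
  (2,3): δ = 146.95°  ·
  (2,4): δ = 107.84°  ·
  (2,5): δ = 58.94°  ✓
  (2,6): δ = 26.39°  ✓
  (3,4): δ = 140.89°  ·
  (3,5): δ = 91.99°  ·
  (3,6): δ = 59.44°  ✓
  (4,5): δ = 131.10°  ·
  (4,6): δ = 98.55°  ·
  (5,6): δ = 147.45°  ·
antipodal pairs: 10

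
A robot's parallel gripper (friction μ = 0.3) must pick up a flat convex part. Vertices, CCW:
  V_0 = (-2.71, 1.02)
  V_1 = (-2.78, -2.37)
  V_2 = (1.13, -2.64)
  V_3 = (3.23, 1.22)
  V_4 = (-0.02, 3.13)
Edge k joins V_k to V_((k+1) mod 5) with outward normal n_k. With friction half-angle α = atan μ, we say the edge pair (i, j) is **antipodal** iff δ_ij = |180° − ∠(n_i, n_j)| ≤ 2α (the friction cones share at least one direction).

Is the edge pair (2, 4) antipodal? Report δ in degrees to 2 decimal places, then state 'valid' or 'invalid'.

α = atan 0.3 = 16.70°;  2α = 33.40°
edge 2: e_2 = (+2.10, +3.86);  n_2 = (+0.8784, -0.4779)
edge 4: e_4 = (-2.69, -2.11);  n_4 = (-0.6172, +0.7868)
∠(n_2, n_4) = 156.66°
δ = |180° − 156.66°| = 23.34°
23.34° ≤ 2α = 33.40°  →  valid

δ = 23.34°, valid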